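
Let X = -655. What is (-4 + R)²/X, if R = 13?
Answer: -81/655 ≈ -0.12366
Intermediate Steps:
(-4 + R)²/X = (-4 + 13)²/(-655) = 9²*(-1/655) = 81*(-1/655) = -81/655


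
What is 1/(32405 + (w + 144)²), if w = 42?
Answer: 1/67001 ≈ 1.4925e-5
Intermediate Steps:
1/(32405 + (w + 144)²) = 1/(32405 + (42 + 144)²) = 1/(32405 + 186²) = 1/(32405 + 34596) = 1/67001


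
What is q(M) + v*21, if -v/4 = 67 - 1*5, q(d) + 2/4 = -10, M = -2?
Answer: -10437/2 ≈ -5218.5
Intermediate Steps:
q(d) = -21/2 (q(d) = -½ - 10 = -21/2)
v = -248 (v = -4*(67 - 1*5) = -4*(67 - 5) = -4*62 = -248)
q(M) + v*21 = -21/2 - 248*21 = -21/2 - 5208 = -10437/2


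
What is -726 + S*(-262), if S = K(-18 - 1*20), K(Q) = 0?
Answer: -726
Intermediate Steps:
S = 0
-726 + S*(-262) = -726 + 0*(-262) = -726 + 0 = -726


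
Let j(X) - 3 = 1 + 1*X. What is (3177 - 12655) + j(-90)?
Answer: -9564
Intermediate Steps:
j(X) = 4 + X (j(X) = 3 + (1 + 1*X) = 3 + (1 + X) = 4 + X)
(3177 - 12655) + j(-90) = (3177 - 12655) + (4 - 90) = -9478 - 86 = -9564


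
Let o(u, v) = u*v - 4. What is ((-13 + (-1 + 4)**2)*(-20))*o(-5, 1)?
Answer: -720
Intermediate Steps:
o(u, v) = -4 + u*v
((-13 + (-1 + 4)**2)*(-20))*o(-5, 1) = ((-13 + (-1 + 4)**2)*(-20))*(-4 - 5*1) = ((-13 + 3**2)*(-20))*(-4 - 5) = ((-13 + 9)*(-20))*(-9) = -4*(-20)*(-9) = 80*(-9) = -720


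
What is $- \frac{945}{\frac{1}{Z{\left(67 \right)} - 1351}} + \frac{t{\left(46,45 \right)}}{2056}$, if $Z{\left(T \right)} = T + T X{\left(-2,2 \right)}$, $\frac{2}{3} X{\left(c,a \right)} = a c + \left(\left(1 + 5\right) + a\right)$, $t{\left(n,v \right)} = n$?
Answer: $\frac{856827743}{1028} \approx 8.3349 \cdot 10^{5}$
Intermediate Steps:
$X{\left(c,a \right)} = 9 + \frac{3 a}{2} + \frac{3 a c}{2}$ ($X{\left(c,a \right)} = \frac{3 \left(a c + \left(\left(1 + 5\right) + a\right)\right)}{2} = \frac{3 \left(a c + \left(6 + a\right)\right)}{2} = \frac{3 \left(6 + a + a c\right)}{2} = 9 + \frac{3 a}{2} + \frac{3 a c}{2}$)
$Z{\left(T \right)} = 7 T$ ($Z{\left(T \right)} = T + T \left(9 + \frac{3}{2} \cdot 2 + \frac{3}{2} \cdot 2 \left(-2\right)\right) = T + T \left(9 + 3 - 6\right) = T + T 6 = T + 6 T = 7 T$)
$- \frac{945}{\frac{1}{Z{\left(67 \right)} - 1351}} + \frac{t{\left(46,45 \right)}}{2056} = - \frac{945}{\frac{1}{7 \cdot 67 - 1351}} + \frac{46}{2056} = - \frac{945}{\frac{1}{469 - 1351}} + 46 \cdot \frac{1}{2056} = - \frac{945}{\frac{1}{-882}} + \frac{23}{1028} = - \frac{945}{- \frac{1}{882}} + \frac{23}{1028} = \left(-945\right) \left(-882\right) + \frac{23}{1028} = 833490 + \frac{23}{1028} = \frac{856827743}{1028}$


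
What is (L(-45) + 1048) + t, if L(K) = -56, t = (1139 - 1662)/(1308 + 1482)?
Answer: 2767157/2790 ≈ 991.81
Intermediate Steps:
t = -523/2790 ≈ -0.18746
(L(-45) + 1048) + t = (-56 + 1048) - 523/2790 = 992 - 523/2790 = 2767157/2790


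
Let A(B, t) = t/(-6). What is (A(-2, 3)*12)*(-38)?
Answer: 228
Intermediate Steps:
A(B, t) = -t/6 (A(B, t) = t*(-⅙) = -t/6)
(A(-2, 3)*12)*(-38) = (-⅙*3*12)*(-38) = -½*12*(-38) = -6*(-38) = 228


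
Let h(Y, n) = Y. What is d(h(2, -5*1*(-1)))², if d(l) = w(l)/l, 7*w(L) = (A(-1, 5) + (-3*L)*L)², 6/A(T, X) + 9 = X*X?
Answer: 74805201/802816 ≈ 93.178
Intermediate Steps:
A(T, X) = 6/(-9 + X²) (A(T, X) = 6/(-9 + X*X) = 6/(-9 + X²))
w(L) = (3/8 - 3*L²)²/7 (w(L) = (6/(-9 + 5²) + (-3*L)*L)²/7 = (6/(-9 + 25) - 3*L²)²/7 = (6/16 - 3*L²)²/7 = (6*(1/16) - 3*L²)²/7 = (3/8 - 3*L²)²/7)
d(l) = 9*(-1 + 8*l²)²/(448*l) (d(l) = (9*(-1 + 8*l²)²/448)/l = 9*(-1 + 8*l²)²/(448*l))
d(h(2, -5*1*(-1)))² = ((9/448)*(-1 + 8*2²)²/2)² = ((9/448)*(½)*(-1 + 8*4)²)² = ((9/448)*(½)*(-1 + 32)²)² = ((9/448)*(½)*31²)² = ((9/448)*(½)*961)² = (8649/896)² = 74805201/802816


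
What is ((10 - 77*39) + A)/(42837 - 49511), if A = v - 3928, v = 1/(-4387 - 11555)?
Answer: 110334583/106396908 ≈ 1.0370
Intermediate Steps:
v = -1/15942 (v = 1/(-15942) = -1/15942 ≈ -6.2727e-5)
A = -62620177/15942 (A = -1/15942 - 3928 = -62620177/15942 ≈ -3928.0)
((10 - 77*39) + A)/(42837 - 49511) = ((10 - 77*39) - 62620177/15942)/(42837 - 49511) = ((10 - 3003) - 62620177/15942)/(-6674) = (-2993 - 62620177/15942)*(-1/6674) = -110334583/15942*(-1/6674) = 110334583/106396908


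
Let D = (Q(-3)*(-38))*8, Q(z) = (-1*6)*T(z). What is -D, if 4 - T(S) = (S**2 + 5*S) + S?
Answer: -23712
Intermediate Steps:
T(S) = 4 - S**2 - 6*S (T(S) = 4 - ((S**2 + 5*S) + S) = 4 - (S**2 + 6*S) = 4 + (-S**2 - 6*S) = 4 - S**2 - 6*S)
Q(z) = -24 + 6*z**2 + 36*z (Q(z) = (-1*6)*(4 - z**2 - 6*z) = -6*(4 - z**2 - 6*z) = -24 + 6*z**2 + 36*z)
D = 23712 (D = ((-24 + 6*(-3)**2 + 36*(-3))*(-38))*8 = ((-24 + 6*9 - 108)*(-38))*8 = ((-24 + 54 - 108)*(-38))*8 = -78*(-38)*8 = 2964*8 = 23712)
-D = -1*23712 = -23712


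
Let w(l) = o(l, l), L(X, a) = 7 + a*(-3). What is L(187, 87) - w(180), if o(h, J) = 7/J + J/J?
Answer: -45907/180 ≈ -255.04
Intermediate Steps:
L(X, a) = 7 - 3*a
o(h, J) = 1 + 7/J (o(h, J) = 7/J + 1 = 1 + 7/J)
w(l) = (7 + l)/l
L(187, 87) - w(180) = (7 - 3*87) - (7 + 180)/180 = (7 - 261) - 187/180 = -254 - 1*187/180 = -254 - 187/180 = -45907/180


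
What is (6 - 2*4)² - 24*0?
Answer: 4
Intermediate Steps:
(6 - 2*4)² - 24*0 = (6 - 8)² + 0 = (-2)² + 0 = 4 + 0 = 4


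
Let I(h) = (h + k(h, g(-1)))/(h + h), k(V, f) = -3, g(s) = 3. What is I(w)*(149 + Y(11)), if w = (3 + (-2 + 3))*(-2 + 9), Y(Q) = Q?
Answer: 500/7 ≈ 71.429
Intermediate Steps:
w = 28 (w = (3 + 1)*7 = 4*7 = 28)
I(h) = (-3 + h)/(2*h) (I(h) = (h - 3)/(h + h) = (-3 + h)/((2*h)) = (-3 + h)*(1/(2*h)) = (-3 + h)/(2*h))
I(w)*(149 + Y(11)) = ((½)*(-3 + 28)/28)*(149 + 11) = ((½)*(1/28)*25)*160 = (25/56)*160 = 500/7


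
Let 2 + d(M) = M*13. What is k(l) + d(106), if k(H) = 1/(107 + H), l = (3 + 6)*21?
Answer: 407297/296 ≈ 1376.0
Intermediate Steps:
d(M) = -2 + 13*M (d(M) = -2 + M*13 = -2 + 13*M)
l = 189 (l = 9*21 = 189)
k(l) + d(106) = 1/(107 + 189) + (-2 + 13*106) = 1/296 + (-2 + 1378) = 1/296 + 1376 = 407297/296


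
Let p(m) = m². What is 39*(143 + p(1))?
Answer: 5616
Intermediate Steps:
39*(143 + p(1)) = 39*(143 + 1²) = 39*(143 + 1) = 39*144 = 5616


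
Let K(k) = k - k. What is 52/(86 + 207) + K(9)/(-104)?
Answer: 52/293 ≈ 0.17747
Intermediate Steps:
K(k) = 0
52/(86 + 207) + K(9)/(-104) = 52/(86 + 207) + 0/(-104) = 52/293 + 0*(-1/104) = 52*(1/293) + 0 = 52/293 + 0 = 52/293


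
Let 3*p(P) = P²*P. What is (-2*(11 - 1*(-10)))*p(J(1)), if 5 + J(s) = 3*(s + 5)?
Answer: -30758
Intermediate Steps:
J(s) = 10 + 3*s (J(s) = -5 + 3*(s + 5) = -5 + 3*(5 + s) = -5 + (15 + 3*s) = 10 + 3*s)
p(P) = P³/3 (p(P) = (P²*P)/3 = P³/3)
(-2*(11 - 1*(-10)))*p(J(1)) = (-2*(11 - 1*(-10)))*((10 + 3*1)³/3) = (-2*(11 + 10))*((10 + 3)³/3) = (-2*21)*((⅓)*13³) = -14*2197 = -42*2197/3 = -30758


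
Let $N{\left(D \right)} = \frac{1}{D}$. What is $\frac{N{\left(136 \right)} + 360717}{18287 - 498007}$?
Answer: $- \frac{49057513}{65241920} \approx -0.75193$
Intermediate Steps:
$\frac{N{\left(136 \right)} + 360717}{18287 - 498007} = \frac{\frac{1}{136} + 360717}{18287 - 498007} = \frac{\frac{1}{136} + 360717}{-479720} = \frac{49057513}{136} \left(- \frac{1}{479720}\right) = - \frac{49057513}{65241920}$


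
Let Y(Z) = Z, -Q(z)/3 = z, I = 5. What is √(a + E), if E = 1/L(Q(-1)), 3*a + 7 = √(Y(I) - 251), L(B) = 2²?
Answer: √(-75 + 12*I*√246)/6 ≈ 1.3313 + 1.9636*I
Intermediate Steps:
Q(z) = -3*z
L(B) = 4
a = -7/3 + I*√246/3 (a = -7/3 + √(5 - 251)/3 = -7/3 + √(-246)/3 = -7/3 + (I*√246)/3 = -7/3 + I*√246/3 ≈ -2.3333 + 5.2281*I)
E = ¼ (E = 1/4 = ¼ ≈ 0.25000)
√(a + E) = √((-7/3 + I*√246/3) + ¼) = √(-25/12 + I*√246/3)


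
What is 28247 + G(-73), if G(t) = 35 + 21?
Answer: 28303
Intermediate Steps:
G(t) = 56
28247 + G(-73) = 28247 + 56 = 28303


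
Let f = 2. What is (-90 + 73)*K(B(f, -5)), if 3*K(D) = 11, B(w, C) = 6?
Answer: -187/3 ≈ -62.333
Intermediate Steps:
K(D) = 11/3 (K(D) = (⅓)*11 = 11/3)
(-90 + 73)*K(B(f, -5)) = (-90 + 73)*(11/3) = -17*11/3 = -187/3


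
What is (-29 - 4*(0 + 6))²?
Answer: 2809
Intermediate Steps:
(-29 - 4*(0 + 6))² = (-29 - 4*6)² = (-29 - 1*24)² = (-29 - 24)² = (-53)² = 2809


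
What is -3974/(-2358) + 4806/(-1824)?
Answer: -340331/358416 ≈ -0.94954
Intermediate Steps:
-3974/(-2358) + 4806/(-1824) = -3974*(-1/2358) + 4806*(-1/1824) = 1987/1179 - 801/304 = -340331/358416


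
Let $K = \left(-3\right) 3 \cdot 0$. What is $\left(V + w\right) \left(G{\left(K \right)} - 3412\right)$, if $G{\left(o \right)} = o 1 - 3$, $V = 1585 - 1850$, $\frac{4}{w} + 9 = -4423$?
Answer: $\frac{1002715715}{1108} \approx 9.0498 \cdot 10^{5}$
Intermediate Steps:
$w = - \frac{1}{1108}$ ($w = \frac{4}{-9 - 4423} = \frac{4}{-4432} = 4 \left(- \frac{1}{4432}\right) = - \frac{1}{1108} \approx -0.00090253$)
$V = -265$ ($V = 1585 - 1850 = -265$)
$K = 0$ ($K = \left(-9\right) 0 = 0$)
$G{\left(o \right)} = -3 + o$ ($G{\left(o \right)} = o - 3 = -3 + o$)
$\left(V + w\right) \left(G{\left(K \right)} - 3412\right) = \left(-265 - \frac{1}{1108}\right) \left(\left(-3 + 0\right) - 3412\right) = - \frac{293621 \left(-3 - 3412\right)}{1108} = \left(- \frac{293621}{1108}\right) \left(-3415\right) = \frac{1002715715}{1108}$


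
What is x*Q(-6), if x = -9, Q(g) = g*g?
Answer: -324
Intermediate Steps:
Q(g) = g²
x*Q(-6) = -9*(-6)² = -9*36 = -324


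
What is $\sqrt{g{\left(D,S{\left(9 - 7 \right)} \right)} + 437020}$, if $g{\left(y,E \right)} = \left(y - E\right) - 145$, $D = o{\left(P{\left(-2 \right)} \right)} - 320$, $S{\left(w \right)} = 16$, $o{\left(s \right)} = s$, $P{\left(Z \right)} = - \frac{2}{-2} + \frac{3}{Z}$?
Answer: $\frac{\sqrt{1746154}}{2} \approx 660.71$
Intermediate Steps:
$P{\left(Z \right)} = 1 + \frac{3}{Z}$ ($P{\left(Z \right)} = \left(-2\right) \left(- \frac{1}{2}\right) + \frac{3}{Z} = 1 + \frac{3}{Z}$)
$D = - \frac{641}{2}$ ($D = \frac{3 - 2}{-2} - 320 = \left(- \frac{1}{2}\right) 1 - 320 = - \frac{1}{2} - 320 = - \frac{641}{2} \approx -320.5$)
$g{\left(y,E \right)} = -145 + y - E$ ($g{\left(y,E \right)} = \left(y - E\right) - 145 = -145 + y - E$)
$\sqrt{g{\left(D,S{\left(9 - 7 \right)} \right)} + 437020} = \sqrt{\left(-145 - \frac{641}{2} - 16\right) + 437020} = \sqrt{- \frac{963}{2} + 437020} = \sqrt{\frac{873077}{2}} = \frac{\sqrt{1746154}}{2}$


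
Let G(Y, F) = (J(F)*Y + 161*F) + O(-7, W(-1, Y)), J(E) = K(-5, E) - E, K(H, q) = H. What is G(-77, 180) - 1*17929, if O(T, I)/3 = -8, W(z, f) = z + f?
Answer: 25272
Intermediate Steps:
W(z, f) = f + z
O(T, I) = -24 (O(T, I) = 3*(-8) = -24)
J(E) = -5 - E
G(Y, F) = -24 + 161*F + Y*(-5 - F) (G(Y, F) = ((-5 - F)*Y + 161*F) - 24 = (Y*(-5 - F) + 161*F) - 24 = (161*F + Y*(-5 - F)) - 24 = -24 + 161*F + Y*(-5 - F))
G(-77, 180) - 1*17929 = (-24 + 161*180 - 1*(-77)*(5 + 180)) - 1*17929 = (-24 + 28980 - 1*(-77)*185) - 17929 = (-24 + 28980 + 14245) - 17929 = 43201 - 17929 = 25272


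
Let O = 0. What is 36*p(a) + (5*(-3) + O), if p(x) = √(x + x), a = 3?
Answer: -15 + 36*√6 ≈ 73.182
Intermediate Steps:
p(x) = √2*√x (p(x) = √(2*x) = √2*√x)
36*p(a) + (5*(-3) + O) = 36*(√2*√3) + (5*(-3) + 0) = 36*√6 + (-15 + 0) = 36*√6 - 15 = -15 + 36*√6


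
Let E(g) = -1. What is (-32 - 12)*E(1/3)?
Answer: 44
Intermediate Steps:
(-32 - 12)*E(1/3) = (-32 - 12)*(-1) = -44*(-1) = 44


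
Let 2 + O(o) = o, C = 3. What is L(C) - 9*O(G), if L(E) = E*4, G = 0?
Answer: 30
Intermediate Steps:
L(E) = 4*E
O(o) = -2 + o
L(C) - 9*O(G) = 4*3 - 9*(-2 + 0) = 12 - 9*(-2) = 12 + 18 = 30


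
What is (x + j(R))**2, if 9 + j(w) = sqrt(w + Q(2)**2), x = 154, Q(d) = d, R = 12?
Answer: 22201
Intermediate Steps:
j(w) = -9 + sqrt(4 + w) (j(w) = -9 + sqrt(w + 2**2) = -9 + sqrt(w + 4) = -9 + sqrt(4 + w))
(x + j(R))**2 = (154 + (-9 + sqrt(4 + 12)))**2 = (154 + (-9 + sqrt(16)))**2 = (154 + (-9 + 4))**2 = (154 - 5)**2 = 149**2 = 22201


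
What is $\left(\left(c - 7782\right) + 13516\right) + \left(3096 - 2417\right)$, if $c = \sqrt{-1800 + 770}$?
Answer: $6413 + i \sqrt{1030} \approx 6413.0 + 32.094 i$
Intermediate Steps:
$c = i \sqrt{1030}$ ($c = \sqrt{-1030} = i \sqrt{1030} \approx 32.094 i$)
$\left(\left(c - 7782\right) + 13516\right) + \left(3096 - 2417\right) = \left(\left(i \sqrt{1030} - 7782\right) + 13516\right) + \left(3096 - 2417\right) = \left(\left(-7782 + i \sqrt{1030}\right) + 13516\right) + \left(3096 - 2417\right) = \left(5734 + i \sqrt{1030}\right) + 679 = 6413 + i \sqrt{1030}$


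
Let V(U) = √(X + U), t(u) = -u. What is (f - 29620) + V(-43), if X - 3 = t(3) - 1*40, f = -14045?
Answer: -43665 + I*√83 ≈ -43665.0 + 9.1104*I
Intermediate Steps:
X = -40 (X = 3 + (-1*3 - 1*40) = 3 + (-3 - 40) = 3 - 43 = -40)
V(U) = √(-40 + U)
(f - 29620) + V(-43) = (-14045 - 29620) + √(-40 - 43) = -43665 + √(-83) = -43665 + I*√83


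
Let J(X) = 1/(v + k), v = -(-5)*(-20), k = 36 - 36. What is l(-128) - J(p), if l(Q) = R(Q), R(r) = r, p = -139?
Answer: -12799/100 ≈ -127.99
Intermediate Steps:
k = 0
l(Q) = Q
v = -100 (v = -5*20 = -100)
J(X) = -1/100 (J(X) = 1/(-100 + 0) = 1/(-100) = -1/100)
l(-128) - J(p) = -128 - 1*(-1/100) = -128 + 1/100 = -12799/100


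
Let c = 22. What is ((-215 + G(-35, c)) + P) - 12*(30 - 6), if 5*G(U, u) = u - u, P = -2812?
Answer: -3315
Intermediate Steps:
G(U, u) = 0 (G(U, u) = (u - u)/5 = (1/5)*0 = 0)
((-215 + G(-35, c)) + P) - 12*(30 - 6) = ((-215 + 0) - 2812) - 12*(30 - 6) = (-215 - 2812) - 12*24 = -3027 - 288 = -3315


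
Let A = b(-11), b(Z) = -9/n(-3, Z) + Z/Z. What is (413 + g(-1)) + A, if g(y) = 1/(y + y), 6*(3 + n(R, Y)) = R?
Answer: 5825/14 ≈ 416.07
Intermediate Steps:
n(R, Y) = -3 + R/6
b(Z) = 25/7 (b(Z) = -9/(-3 + (1/6)*(-3)) + Z/Z = -9/(-3 - 1/2) + 1 = -9/(-7/2) + 1 = -9*(-2/7) + 1 = 18/7 + 1 = 25/7)
A = 25/7 ≈ 3.5714
g(y) = 1/(2*y)
(413 + g(-1)) + A = (413 + (1/2)/(-1)) + 25/7 = (413 + (1/2)*(-1)) + 25/7 = (413 - 1/2) + 25/7 = 825/2 + 25/7 = 5825/14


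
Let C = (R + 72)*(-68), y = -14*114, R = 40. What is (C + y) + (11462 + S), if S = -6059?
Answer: -3809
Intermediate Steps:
y = -1596
C = -7616 (C = (40 + 72)*(-68) = 112*(-68) = -7616)
(C + y) + (11462 + S) = (-7616 - 1596) + (11462 - 6059) = -9212 + 5403 = -3809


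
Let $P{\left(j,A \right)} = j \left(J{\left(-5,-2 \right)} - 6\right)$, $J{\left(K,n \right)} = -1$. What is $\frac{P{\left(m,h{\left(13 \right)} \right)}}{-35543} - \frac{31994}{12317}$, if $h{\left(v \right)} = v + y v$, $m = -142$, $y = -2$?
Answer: $- \frac{1149405840}{437783131} \approx -2.6255$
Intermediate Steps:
$h{\left(v \right)} = - v$ ($h{\left(v \right)} = v - 2 v = - v$)
$P{\left(j,A \right)} = - 7 j$ ($P{\left(j,A \right)} = j \left(-1 - 6\right) = j \left(-7\right) = - 7 j$)
$\frac{P{\left(m,h{\left(13 \right)} \right)}}{-35543} - \frac{31994}{12317} = \frac{\left(-7\right) \left(-142\right)}{-35543} - \frac{31994}{12317} = 994 \left(- \frac{1}{35543}\right) - \frac{31994}{12317} = - \frac{994}{35543} - \frac{31994}{12317} = - \frac{1149405840}{437783131}$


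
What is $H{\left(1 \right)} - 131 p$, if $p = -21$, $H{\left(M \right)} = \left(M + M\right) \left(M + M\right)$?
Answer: $2755$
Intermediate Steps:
$H{\left(M \right)} = 4 M^{2}$ ($H{\left(M \right)} = 2 M 2 M = 4 M^{2}$)
$H{\left(1 \right)} - 131 p = 4 \cdot 1^{2} - -2751 = 4 \cdot 1 + 2751 = 4 + 2751 = 2755$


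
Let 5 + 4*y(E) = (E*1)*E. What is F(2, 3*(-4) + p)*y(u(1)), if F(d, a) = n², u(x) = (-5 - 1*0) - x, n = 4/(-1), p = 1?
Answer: 124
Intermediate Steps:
n = -4 (n = 4*(-1) = -4)
u(x) = -5 - x (u(x) = (-5 + 0) - x = -5 - x)
y(E) = -5/4 + E²/4 (y(E) = -5/4 + ((E*1)*E)/4 = -5/4 + (E*E)/4 = -5/4 + E²/4)
F(d, a) = 16 (F(d, a) = (-4)² = 16)
F(2, 3*(-4) + p)*y(u(1)) = 16*(-5/4 + (-5 - 1*1)²/4) = 16*(-5/4 + (-5 - 1)²/4) = 16*(-5/4 + (¼)*(-6)²) = 16*(-5/4 + (¼)*36) = 16*(-5/4 + 9) = 16*(31/4) = 124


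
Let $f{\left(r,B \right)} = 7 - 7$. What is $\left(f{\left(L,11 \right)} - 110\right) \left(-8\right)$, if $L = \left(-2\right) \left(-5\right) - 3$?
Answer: $880$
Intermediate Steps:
$L = 7$ ($L = 10 - 3 = 7$)
$f{\left(r,B \right)} = 0$ ($f{\left(r,B \right)} = 7 - 7 = 0$)
$\left(f{\left(L,11 \right)} - 110\right) \left(-8\right) = \left(0 - 110\right) \left(-8\right) = \left(-110\right) \left(-8\right) = 880$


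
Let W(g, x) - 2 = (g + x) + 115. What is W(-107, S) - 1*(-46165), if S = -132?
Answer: 46043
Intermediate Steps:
W(g, x) = 117 + g + x (W(g, x) = 2 + ((g + x) + 115) = 2 + (115 + g + x) = 117 + g + x)
W(-107, S) - 1*(-46165) = (117 - 107 - 132) - 1*(-46165) = -122 + 46165 = 46043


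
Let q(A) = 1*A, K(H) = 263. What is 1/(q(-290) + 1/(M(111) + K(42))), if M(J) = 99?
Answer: -362/104979 ≈ -0.0034483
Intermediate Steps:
q(A) = A
1/(q(-290) + 1/(M(111) + K(42))) = 1/(-290 + 1/(99 + 263)) = 1/(-290 + 1/362) = 1/(-104979/362) = -362/104979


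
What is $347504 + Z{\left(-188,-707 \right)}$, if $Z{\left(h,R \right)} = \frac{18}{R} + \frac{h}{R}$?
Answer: $\frac{245685498}{707} \approx 3.475 \cdot 10^{5}$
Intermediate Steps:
$347504 + Z{\left(-188,-707 \right)} = 347504 + \frac{18 - 188}{-707} = 347504 - - \frac{170}{707} = 347504 + \frac{170}{707} = \frac{245685498}{707}$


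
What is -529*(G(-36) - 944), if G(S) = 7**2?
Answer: 473455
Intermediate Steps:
G(S) = 49
-529*(G(-36) - 944) = -529*(49 - 944) = -529*(-895) = 473455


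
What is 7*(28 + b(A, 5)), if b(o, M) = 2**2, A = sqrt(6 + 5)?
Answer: 224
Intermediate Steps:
A = sqrt(11) ≈ 3.3166
b(o, M) = 4
7*(28 + b(A, 5)) = 7*(28 + 4) = 7*32 = 224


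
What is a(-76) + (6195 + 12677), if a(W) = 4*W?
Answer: 18568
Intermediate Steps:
a(-76) + (6195 + 12677) = 4*(-76) + (6195 + 12677) = -304 + 18872 = 18568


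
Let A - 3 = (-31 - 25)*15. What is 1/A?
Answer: -1/837 ≈ -0.0011947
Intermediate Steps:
A = -837 (A = 3 + (-31 - 25)*15 = 3 - 56*15 = 3 - 840 = -837)
1/A = 1/(-837) = -1/837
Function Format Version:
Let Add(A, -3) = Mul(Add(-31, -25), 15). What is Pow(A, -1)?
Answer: Rational(-1, 837) ≈ -0.0011947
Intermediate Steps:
A = -837 (A = Add(3, Mul(Add(-31, -25), 15)) = Add(3, Mul(-56, 15)) = Add(3, -840) = -837)
Pow(A, -1) = Pow(-837, -1) = Rational(-1, 837)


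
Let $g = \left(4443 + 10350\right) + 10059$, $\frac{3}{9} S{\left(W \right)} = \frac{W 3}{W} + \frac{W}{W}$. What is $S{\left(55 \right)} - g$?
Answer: $-24840$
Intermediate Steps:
$S{\left(W \right)} = 12$ ($S{\left(W \right)} = 3 \left(\frac{W 3}{W} + \frac{W}{W}\right) = 3 \left(\frac{3 W}{W} + 1\right) = 3 \left(3 + 1\right) = 3 \cdot 4 = 12$)
$g = 24852$ ($g = 14793 + 10059 = 24852$)
$S{\left(55 \right)} - g = 12 - 24852 = -24840$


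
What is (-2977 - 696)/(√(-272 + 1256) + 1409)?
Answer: -5175257/1984297 + 7346*√246/1984297 ≈ -2.5500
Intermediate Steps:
(-2977 - 696)/(√(-272 + 1256) + 1409) = -3673/(√984 + 1409) = -3673/(2*√246 + 1409) = -3673/(1409 + 2*√246)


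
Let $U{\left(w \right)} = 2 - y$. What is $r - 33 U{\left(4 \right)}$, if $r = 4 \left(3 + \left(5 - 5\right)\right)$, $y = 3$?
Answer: $45$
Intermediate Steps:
$U{\left(w \right)} = -1$ ($U{\left(w \right)} = 2 - 3 = -1$)
$r = 12$ ($r = 4 \left(3 + \left(5 - 5\right)\right) = 4 \left(3 + 0\right) = 4 \cdot 3 = 12$)
$r - 33 U{\left(4 \right)} = 12 - -33 = 12 + 33 = 45$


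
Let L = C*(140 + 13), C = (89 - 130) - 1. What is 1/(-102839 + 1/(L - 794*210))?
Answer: -173166/17808218275 ≈ -9.7239e-6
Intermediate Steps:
C = -42 (C = -41 - 1 = -42)
L = -6426 (L = -42*(140 + 13) = -42*153 = -6426)
1/(-102839 + 1/(L - 794*210)) = 1/(-102839 + 1/(-6426 - 794*210)) = 1/(-102839 + 1/(-6426 - 166740)) = 1/(-102839 + 1/(-173166)) = 1/(-102839 - 1/173166) = 1/(-17808218275/173166) = -173166/17808218275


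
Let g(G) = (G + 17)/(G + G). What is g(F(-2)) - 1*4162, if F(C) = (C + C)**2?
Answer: -133151/32 ≈ -4161.0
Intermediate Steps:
F(C) = 4*C**2 (F(C) = (2*C)**2 = 4*C**2)
g(G) = (17 + G)/(2*G) (g(G) = (17 + G)/((2*G)) = (17 + G)*(1/(2*G)) = (17 + G)/(2*G))
g(F(-2)) - 1*4162 = (17 + 4*(-2)**2)/(2*((4*(-2)**2))) - 1*4162 = (17 + 4*4)/(2*((4*4))) - 4162 = (1/2)*(17 + 16)/16 - 4162 = (1/2)*(1/16)*33 - 4162 = 33/32 - 4162 = -133151/32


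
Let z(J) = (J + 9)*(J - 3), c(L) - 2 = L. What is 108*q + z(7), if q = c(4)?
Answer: 712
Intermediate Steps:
c(L) = 2 + L
q = 6 (q = 2 + 4 = 6)
z(J) = (-3 + J)*(9 + J) (z(J) = (9 + J)*(-3 + J) = (-3 + J)*(9 + J))
108*q + z(7) = 108*6 + (-27 + 7**2 + 6*7) = 648 + (-27 + 49 + 42) = 648 + 64 = 712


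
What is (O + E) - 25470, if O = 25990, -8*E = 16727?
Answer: -12567/8 ≈ -1570.9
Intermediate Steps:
E = -16727/8 (E = -⅛*16727 = -16727/8 ≈ -2090.9)
(O + E) - 25470 = (25990 - 16727/8) - 25470 = 191193/8 - 25470 = -12567/8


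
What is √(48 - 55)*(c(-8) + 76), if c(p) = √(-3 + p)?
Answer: -√77 + 76*I*√7 ≈ -8.775 + 201.08*I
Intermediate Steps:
√(48 - 55)*(c(-8) + 76) = √(48 - 55)*(√(-3 - 8) + 76) = √(-7)*(√(-11) + 76) = (I*√7)*(I*√11 + 76) = (I*√7)*(76 + I*√11) = I*√7*(76 + I*√11)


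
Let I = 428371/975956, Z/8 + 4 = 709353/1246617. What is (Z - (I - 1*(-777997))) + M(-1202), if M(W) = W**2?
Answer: 90136929773394793/135182593428 ≈ 6.6678e+5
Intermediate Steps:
Z = -3801880/138513 (Z = -32 + 8*(709353/1246617) = -32 + 8*(709353*(1/1246617)) = -32 + 8*(78817/138513) = -32 + 630536/138513 = -3801880/138513 ≈ -27.448)
I = 428371/975956 (I = 428371*(1/975956) = 428371/975956 ≈ 0.43892)
(Z - (I - 1*(-777997))) + M(-1202) = (-3801880/138513 - (428371/975956 - 1*(-777997))) + (-1202)**2 = (-3801880/138513 - (428371/975956 + 777997)) + 1444804 = (-3801880/138513 - 1*759291268503/975956) + 1444804 = (-3801880/138513 - 759291268503/975956) + 1444804 = -105175421941753319/135182593428 + 1444804 = 90136929773394793/135182593428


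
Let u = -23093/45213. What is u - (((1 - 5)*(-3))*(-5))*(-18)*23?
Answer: -160444859/6459 ≈ -24841.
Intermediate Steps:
u = -3299/6459 (u = -23093*1/45213 = -3299/6459 ≈ -0.51076)
u - (((1 - 5)*(-3))*(-5))*(-18)*23 = -3299/6459 - (((1 - 5)*(-3))*(-5))*(-18)*23 = -3299/6459 - (-4*(-3)*(-5))*(-18)*23 = -3299/6459 - (12*(-5))*(-18)*23 = -3299/6459 - (-60*(-18))*23 = -3299/6459 - 1080*23 = -3299/6459 - 1*24840 = -3299/6459 - 24840 = -160444859/6459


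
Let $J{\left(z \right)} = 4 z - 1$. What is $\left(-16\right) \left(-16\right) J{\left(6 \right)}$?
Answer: $5888$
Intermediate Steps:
$J{\left(z \right)} = -1 + 4 z$
$\left(-16\right) \left(-16\right) J{\left(6 \right)} = \left(-16\right) \left(-16\right) \left(-1 + 4 \cdot 6\right) = 256 \left(-1 + 24\right) = 256 \cdot 23 = 5888$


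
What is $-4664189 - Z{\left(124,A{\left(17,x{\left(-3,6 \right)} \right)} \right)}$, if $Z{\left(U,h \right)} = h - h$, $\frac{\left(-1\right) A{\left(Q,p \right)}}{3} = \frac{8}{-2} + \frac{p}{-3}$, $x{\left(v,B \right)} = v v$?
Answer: $-4664189$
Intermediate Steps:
$x{\left(v,B \right)} = v^{2}$
$A{\left(Q,p \right)} = 12 + p$ ($A{\left(Q,p \right)} = - 3 \left(\frac{8}{-2} + \frac{p}{-3}\right) = - 3 \left(8 \left(- \frac{1}{2}\right) + p \left(- \frac{1}{3}\right)\right) = - 3 \left(-4 - \frac{p}{3}\right) = 12 + p$)
$Z{\left(U,h \right)} = 0$
$-4664189 - Z{\left(124,A{\left(17,x{\left(-3,6 \right)} \right)} \right)} = -4664189 - 0 = -4664189 + 0 = -4664189$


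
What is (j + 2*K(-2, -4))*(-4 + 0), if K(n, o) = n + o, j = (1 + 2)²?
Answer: 12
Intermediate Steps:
j = 9 (j = 3² = 9)
(j + 2*K(-2, -4))*(-4 + 0) = (9 + 2*(-2 - 4))*(-4 + 0) = (9 + 2*(-6))*(-4) = (9 - 12)*(-4) = -3*(-4) = 12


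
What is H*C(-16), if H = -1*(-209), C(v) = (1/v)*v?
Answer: 209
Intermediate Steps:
C(v) = 1 (C(v) = v/v = 1)
H = 209
H*C(-16) = 209*1 = 209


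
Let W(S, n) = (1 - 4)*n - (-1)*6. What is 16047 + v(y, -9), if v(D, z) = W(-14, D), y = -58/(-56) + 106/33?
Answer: 4940399/308 ≈ 16040.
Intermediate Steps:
y = 3925/924 (y = -58*(-1/56) + 106*(1/33) = 29/28 + 106/33 = 3925/924 ≈ 4.2478)
W(S, n) = 6 - 3*n (W(S, n) = -3*n - 1*(-6) = -3*n + 6 = 6 - 3*n)
v(D, z) = 6 - 3*D
16047 + v(y, -9) = 16047 + (6 - 3*3925/924) = 16047 + (6 - 3925/308) = 16047 - 2077/308 = 4940399/308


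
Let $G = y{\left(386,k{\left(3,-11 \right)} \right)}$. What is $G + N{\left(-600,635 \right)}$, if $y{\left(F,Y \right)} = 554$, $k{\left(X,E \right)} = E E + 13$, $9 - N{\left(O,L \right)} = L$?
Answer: $-72$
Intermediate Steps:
$N{\left(O,L \right)} = 9 - L$
$k{\left(X,E \right)} = 13 + E^{2}$ ($k{\left(X,E \right)} = E^{2} + 13 = 13 + E^{2}$)
$G = 554$
$G + N{\left(-600,635 \right)} = 554 + \left(9 - 635\right) = 554 - 626 = -72$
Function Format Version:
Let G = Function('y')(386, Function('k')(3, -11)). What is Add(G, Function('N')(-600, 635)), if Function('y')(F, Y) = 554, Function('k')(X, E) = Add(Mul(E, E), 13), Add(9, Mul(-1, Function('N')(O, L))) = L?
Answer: -72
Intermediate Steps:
Function('N')(O, L) = Add(9, Mul(-1, L))
Function('k')(X, E) = Add(13, Pow(E, 2)) (Function('k')(X, E) = Add(Pow(E, 2), 13) = Add(13, Pow(E, 2)))
G = 554
Add(G, Function('N')(-600, 635)) = Add(554, Add(9, Mul(-1, 635))) = Add(554, Add(9, -635)) = Add(554, -626) = -72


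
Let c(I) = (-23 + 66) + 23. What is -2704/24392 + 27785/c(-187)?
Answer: 84694157/201234 ≈ 420.87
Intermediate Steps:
c(I) = 66 (c(I) = 43 + 23 = 66)
-2704/24392 + 27785/c(-187) = -2704/24392 + 27785/66 = -2704*1/24392 + 27785*(1/66) = -338/3049 + 27785/66 = 84694157/201234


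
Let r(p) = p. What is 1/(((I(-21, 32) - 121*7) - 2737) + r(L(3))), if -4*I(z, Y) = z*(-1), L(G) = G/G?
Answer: -4/14353 ≈ -0.00027869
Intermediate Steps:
L(G) = 1
I(z, Y) = z/4 (I(z, Y) = -z*(-1)/4 = -(-1)*z/4 = z/4)
1/(((I(-21, 32) - 121*7) - 2737) + r(L(3))) = 1/((((1/4)*(-21) - 121*7) - 2737) + 1) = 1/(((-21/4 - 847) - 2737) + 1) = 1/((-3409/4 - 2737) + 1) = 1/(-14357/4 + 1) = 1/(-14353/4) = -4/14353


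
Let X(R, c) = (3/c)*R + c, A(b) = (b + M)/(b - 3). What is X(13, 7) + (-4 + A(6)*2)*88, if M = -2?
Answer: -2200/21 ≈ -104.76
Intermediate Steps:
A(b) = (-2 + b)/(-3 + b) (A(b) = (b - 2)/(b - 3) = (-2 + b)/(-3 + b))
X(R, c) = c + 3*R/c (X(R, c) = 3*R/c + c = c + 3*R/c)
X(13, 7) + (-4 + A(6)*2)*88 = (7 + 3*13/7) + (-4 + ((-2 + 6)/(-3 + 6))*2)*88 = (7 + 3*13*(1/7)) + (-4 + (4/3)*2)*88 = (7 + 39/7) + (-4 + ((1/3)*4)*2)*88 = 88/7 + (-4 + (4/3)*2)*88 = 88/7 + (-4 + 8/3)*88 = 88/7 - 4/3*88 = 88/7 - 352/3 = -2200/21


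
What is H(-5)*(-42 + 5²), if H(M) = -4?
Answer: 68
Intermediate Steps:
H(-5)*(-42 + 5²) = -4*(-42 + 5²) = -4*(-42 + 25) = -4*(-17) = 68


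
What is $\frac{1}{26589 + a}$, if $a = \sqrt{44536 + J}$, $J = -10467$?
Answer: $\frac{26589}{706940852} - \frac{\sqrt{34069}}{706940852} \approx 3.735 \cdot 10^{-5}$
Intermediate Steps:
$a = \sqrt{34069}$ ($a = \sqrt{44536 - 10467} = \sqrt{34069} \approx 184.58$)
$\frac{1}{26589 + a} = \frac{1}{26589 + \sqrt{34069}}$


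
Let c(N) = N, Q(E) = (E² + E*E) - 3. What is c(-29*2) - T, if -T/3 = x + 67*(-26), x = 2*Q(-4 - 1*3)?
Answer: -4714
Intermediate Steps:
Q(E) = -3 + 2*E² (Q(E) = (E² + E²) - 3 = 2*E² - 3 = -3 + 2*E²)
x = 190 (x = 2*(-3 + 2*(-4 - 1*3)²) = 2*(-3 + 2*(-4 - 3)²) = 2*(-3 + 2*(-7)²) = 2*(-3 + 2*49) = 2*(-3 + 98) = 2*95 = 190)
T = 4656 (T = -3*(190 + 67*(-26)) = -3*(190 - 1742) = -3*(-1552) = 4656)
c(-29*2) - T = -29*2 - 1*4656 = -58 - 4656 = -4714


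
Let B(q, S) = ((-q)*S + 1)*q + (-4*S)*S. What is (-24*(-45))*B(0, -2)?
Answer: -17280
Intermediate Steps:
B(q, S) = -4*S² + q*(1 - S*q) (B(q, S) = (-S*q + 1)*q - 4*S² = (1 - S*q)*q - 4*S² = q*(1 - S*q) - 4*S² = -4*S² + q*(1 - S*q))
(-24*(-45))*B(0, -2) = (-24*(-45))*(0 - 4*(-2)² - 1*(-2)*0²) = 1080*(0 - 4*4 - 1*(-2)*0) = 1080*(0 - 16 + 0) = 1080*(-16) = -17280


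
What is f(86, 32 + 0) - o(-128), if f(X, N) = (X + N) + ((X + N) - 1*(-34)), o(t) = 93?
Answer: 177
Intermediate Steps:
f(X, N) = 34 + 2*N + 2*X (f(X, N) = (N + X) + ((N + X) + 34) = (N + X) + (34 + N + X) = 34 + 2*N + 2*X)
f(86, 32 + 0) - o(-128) = (34 + 2*(32 + 0) + 2*86) - 1*93 = (34 + 2*32 + 172) - 93 = (34 + 64 + 172) - 93 = 270 - 93 = 177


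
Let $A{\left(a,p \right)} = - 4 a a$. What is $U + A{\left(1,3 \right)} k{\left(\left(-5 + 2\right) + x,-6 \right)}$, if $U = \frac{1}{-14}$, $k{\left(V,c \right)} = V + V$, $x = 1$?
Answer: $\frac{223}{14} \approx 15.929$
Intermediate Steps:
$A{\left(a,p \right)} = - 4 a^{2}$
$k{\left(V,c \right)} = 2 V$
$U = - \frac{1}{14} \approx -0.071429$
$U + A{\left(1,3 \right)} k{\left(\left(-5 + 2\right) + x,-6 \right)} = - \frac{1}{14} + - 4 \cdot 1^{2} \cdot 2 \left(\left(-5 + 2\right) + 1\right) = - \frac{1}{14} + \left(-4\right) 1 \cdot 2 \left(-3 + 1\right) = - \frac{1}{14} - 4 \cdot 2 \left(-2\right) = - \frac{1}{14} - -16 = - \frac{1}{14} + 16 = \frac{223}{14}$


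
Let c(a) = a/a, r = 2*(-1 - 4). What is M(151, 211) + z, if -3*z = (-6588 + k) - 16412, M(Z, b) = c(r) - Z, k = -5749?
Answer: 9433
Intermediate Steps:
r = -10 (r = 2*(-5) = -10)
c(a) = 1
M(Z, b) = 1 - Z
z = 9583 (z = -((-6588 - 5749) - 16412)/3 = -(-12337 - 16412)/3 = -⅓*(-28749) = 9583)
M(151, 211) + z = (1 - 1*151) + 9583 = (1 - 151) + 9583 = -150 + 9583 = 9433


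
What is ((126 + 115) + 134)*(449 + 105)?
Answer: 207750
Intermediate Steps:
((126 + 115) + 134)*(449 + 105) = (241 + 134)*554 = 375*554 = 207750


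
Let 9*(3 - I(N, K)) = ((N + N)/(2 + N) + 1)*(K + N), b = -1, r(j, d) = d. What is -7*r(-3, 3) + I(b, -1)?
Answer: -164/9 ≈ -18.222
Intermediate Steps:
I(N, K) = 3 - (1 + 2*N/(2 + N))*(K + N)/9 (I(N, K) = 3 - ((N + N)/(2 + N) + 1)*(K + N)/9 = 3 - ((2*N)/(2 + N) + 1)*(K + N)/9 = 3 - (2*N/(2 + N) + 1)*(K + N)/9 = 3 - (1 + 2*N/(2 + N))*(K + N)/9)
-7*r(-3, 3) + I(b, -1) = -7*3 + (54 - 3*(-1)**2 - 2*(-1) + 25*(-1) - 3*(-1)*(-1))/(9*(2 - 1)) = -21 + (1/9)*(54 - 3*1 + 2 - 25 - 3)/1 = -21 + (1/9)*1*(54 - 3 + 2 - 25 - 3) = -21 + (1/9)*1*25 = -21 + 25/9 = -164/9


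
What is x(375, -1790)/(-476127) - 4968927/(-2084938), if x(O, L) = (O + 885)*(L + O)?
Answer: 675897362881/110299475014 ≈ 6.1278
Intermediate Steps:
x(O, L) = (885 + O)*(L + O)
x(375, -1790)/(-476127) - 4968927/(-2084938) = (375² + 885*(-1790) + 885*375 - 1790*375)/(-476127) - 4968927/(-2084938) = (140625 - 1584150 + 331875 - 671250)*(-1/476127) - 4968927*(-1/2084938) = -1782900*(-1/476127) + 4968927/2084938 = 198100/52903 + 4968927/2084938 = 675897362881/110299475014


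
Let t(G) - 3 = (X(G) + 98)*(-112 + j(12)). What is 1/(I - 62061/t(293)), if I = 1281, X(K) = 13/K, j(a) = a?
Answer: 2871821/3696986574 ≈ 0.00077680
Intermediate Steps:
t(G) = -9797 - 1300/G (t(G) = 3 + (13/G + 98)*(-112 + 12) = 3 + (98 + 13/G)*(-100) = 3 + (-9800 - 1300/G) = -9797 - 1300/G)
1/(I - 62061/t(293)) = 1/(1281 - 62061/(-9797 - 1300/293)) = 1/(1281 - 62061/(-2871821/293)) = 1/(1281 - 62061*(-293/2871821)) = 1/(1281 + 18183873/2871821) = 1/(3696986574/2871821) = 2871821/3696986574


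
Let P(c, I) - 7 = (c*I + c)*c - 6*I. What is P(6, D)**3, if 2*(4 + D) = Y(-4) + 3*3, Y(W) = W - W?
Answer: 195112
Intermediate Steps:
Y(W) = 0
D = 1/2 (D = -4 + (0 + 3*3)/2 = -4 + (0 + 9)/2 = -4 + (1/2)*9 = -4 + 9/2 = 1/2 ≈ 0.50000)
P(c, I) = 7 - 6*I + c*(c + I*c) (P(c, I) = 7 + ((c*I + c)*c - 6*I) = 7 + ((I*c + c)*c - 6*I) = 7 + ((c + I*c)*c - 6*I) = 7 + (c*(c + I*c) - 6*I) = 7 + (-6*I + c*(c + I*c)) = 7 - 6*I + c*(c + I*c))
P(6, D)**3 = (7 + 6**2 - 6*1/2 + (1/2)*6**2)**3 = (7 + 36 - 3 + (1/2)*36)**3 = (7 + 36 - 3 + 18)**3 = 58**3 = 195112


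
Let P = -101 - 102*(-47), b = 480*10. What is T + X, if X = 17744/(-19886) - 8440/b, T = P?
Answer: 5596337267/1193160 ≈ 4690.4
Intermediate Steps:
b = 4800
P = 4693 (P = -101 + 4794 = 4693)
T = 4693
X = -3162613/1193160 (X = 17744/(-19886) - 8440/4800 = 17744*(-1/19886) - 8440*1/4800 = -8872/9943 - 211/120 = -3162613/1193160 ≈ -2.6506)
T + X = 4693 - 3162613/1193160 = 5596337267/1193160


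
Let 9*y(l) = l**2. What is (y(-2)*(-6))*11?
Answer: -88/3 ≈ -29.333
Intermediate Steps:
y(l) = l**2/9
(y(-2)*(-6))*11 = (((1/9)*(-2)**2)*(-6))*11 = (((1/9)*4)*(-6))*11 = ((4/9)*(-6))*11 = -8/3*11 = -88/3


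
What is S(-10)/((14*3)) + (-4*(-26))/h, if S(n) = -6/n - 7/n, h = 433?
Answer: 49309/181860 ≈ 0.27114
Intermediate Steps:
S(n) = -13/n
S(-10)/((14*3)) + (-4*(-26))/h = (-13/(-10))/((14*3)) - 4*(-26)/433 = -13*(-⅒)/42 + 104*(1/433) = (13/10)*(1/42) + 104/433 = 13/420 + 104/433 = 49309/181860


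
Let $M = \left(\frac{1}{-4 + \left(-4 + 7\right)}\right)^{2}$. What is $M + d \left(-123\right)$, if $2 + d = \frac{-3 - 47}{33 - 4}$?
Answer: $\frac{13313}{29} \approx 459.07$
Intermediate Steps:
$M = 1$ ($M = \left(\frac{1}{-4 + 3}\right)^{2} = \left(\frac{1}{-1}\right)^{2} = \left(-1\right)^{2} = 1$)
$d = - \frac{108}{29}$ ($d = -2 + \frac{-3 - 47}{33 - 4} = -2 - \frac{50}{29} = - \frac{108}{29} \approx -3.7241$)
$M + d \left(-123\right) = 1 - - \frac{13284}{29} = 1 + \frac{13284}{29} = \frac{13313}{29}$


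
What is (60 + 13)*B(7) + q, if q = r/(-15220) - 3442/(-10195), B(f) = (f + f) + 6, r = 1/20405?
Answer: 924744484178401/633240199900 ≈ 1460.3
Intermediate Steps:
r = 1/20405 ≈ 4.9008e-5
B(f) = 6 + 2*f (B(f) = 2*f + 6 = 6 + 2*f)
q = 213792324401/633240199900 (q = (1/20405)/(-15220) - 3442/(-10195) = (1/20405)*(-1/15220) - 3442*(-1/10195) = -1/310564100 + 3442/10195 = 213792324401/633240199900 ≈ 0.33762)
(60 + 13)*B(7) + q = (60 + 13)*(6 + 2*7) + 213792324401/633240199900 = 73*(6 + 14) + 213792324401/633240199900 = 73*20 + 213792324401/633240199900 = 1460 + 213792324401/633240199900 = 924744484178401/633240199900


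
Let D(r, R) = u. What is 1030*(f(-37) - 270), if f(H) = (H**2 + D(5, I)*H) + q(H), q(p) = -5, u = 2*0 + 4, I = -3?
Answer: 974380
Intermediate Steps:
u = 4 (u = 0 + 4 = 4)
D(r, R) = 4
f(H) = -5 + H**2 + 4*H (f(H) = (H**2 + 4*H) - 5 = -5 + H**2 + 4*H)
1030*(f(-37) - 270) = 1030*((-5 + (-37)**2 + 4*(-37)) - 270) = 1030*((-5 + 1369 - 148) - 270) = 1030*(1216 - 270) = 1030*946 = 974380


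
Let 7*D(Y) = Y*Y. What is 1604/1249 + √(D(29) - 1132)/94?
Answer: 1604/1249 + 3*I*√5509/658 ≈ 1.2842 + 0.3384*I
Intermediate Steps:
D(Y) = Y²/7 (D(Y) = (Y*Y)/7 = Y²/7)
1604/1249 + √(D(29) - 1132)/94 = 1604/1249 + √((⅐)*29² - 1132)/94 = 1604*(1/1249) + √((⅐)*841 - 1132)*(1/94) = 1604/1249 + √(841/7 - 1132)*(1/94) = 1604/1249 + √(-7083/7)*(1/94) = 1604/1249 + (3*I*√5509/7)*(1/94) = 1604/1249 + 3*I*√5509/658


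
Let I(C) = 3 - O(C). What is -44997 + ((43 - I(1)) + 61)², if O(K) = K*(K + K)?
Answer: -34388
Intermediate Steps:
O(K) = 2*K² (O(K) = K*(2*K) = 2*K²)
I(C) = 3 - 2*C²
-44997 + ((43 - I(1)) + 61)² = -44997 + ((43 - (3 - 2*1²)) + 61)² = -44997 + ((43 - (3 - 2*1)) + 61)² = -44997 + ((43 - (3 - 2)) + 61)² = -44997 + ((43 - 1*1) + 61)² = -44997 + ((43 - 1) + 61)² = -44997 + (42 + 61)² = -44997 + 103² = -44997 + 10609 = -34388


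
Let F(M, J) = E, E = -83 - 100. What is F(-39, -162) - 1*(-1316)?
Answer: 1133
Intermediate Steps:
E = -183
F(M, J) = -183
F(-39, -162) - 1*(-1316) = -183 - 1*(-1316) = -183 + 1316 = 1133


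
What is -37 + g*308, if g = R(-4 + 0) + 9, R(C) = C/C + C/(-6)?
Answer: 9745/3 ≈ 3248.3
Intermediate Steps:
R(C) = 1 - C/6 (R(C) = 1 + C*(-1/6) = 1 - C/6)
g = 32/3 (g = (1 - (-4 + 0)/6) + 9 = (1 - 1/6*(-4)) + 9 = (1 + 2/3) + 9 = 5/3 + 9 = 32/3 ≈ 10.667)
-37 + g*308 = -37 + (32/3)*308 = -37 + 9856/3 = 9745/3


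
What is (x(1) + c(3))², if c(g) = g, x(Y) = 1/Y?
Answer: 16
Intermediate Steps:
x(Y) = 1/Y
(x(1) + c(3))² = (1/1 + 3)² = (1 + 3)² = 4² = 16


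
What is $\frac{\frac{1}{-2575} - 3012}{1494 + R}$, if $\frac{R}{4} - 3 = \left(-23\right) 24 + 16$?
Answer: $\frac{7755901}{1642850} \approx 4.721$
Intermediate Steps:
$R = -2132$ ($R = 12 + 4 \left(\left(-23\right) 24 + 16\right) = 12 + 4 \left(-552 + 16\right) = 12 + 4 \left(-536\right) = 12 - 2144 = -2132$)
$\frac{\frac{1}{-2575} - 3012}{1494 + R} = \frac{\frac{1}{-2575} - 3012}{1494 - 2132} = \frac{- \frac{1}{2575} - 3012}{-638} = \left(- \frac{7755901}{2575}\right) \left(- \frac{1}{638}\right) = \frac{7755901}{1642850}$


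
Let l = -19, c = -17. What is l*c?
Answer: 323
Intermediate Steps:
l*c = -19*(-17) = 323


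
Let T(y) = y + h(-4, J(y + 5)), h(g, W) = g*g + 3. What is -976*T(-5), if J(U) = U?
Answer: -13664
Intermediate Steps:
h(g, W) = 3 + g**2 (h(g, W) = g**2 + 3 = 3 + g**2)
T(y) = 19 + y (T(y) = y + (3 + (-4)**2) = y + (3 + 16) = y + 19 = 19 + y)
-976*T(-5) = -976*(19 - 5) = -976*14 = -13664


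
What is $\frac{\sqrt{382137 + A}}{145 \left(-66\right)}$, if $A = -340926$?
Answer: $- \frac{\sqrt{4579}}{3190} \approx -0.021213$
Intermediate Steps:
$\frac{\sqrt{382137 + A}}{145 \left(-66\right)} = \frac{\sqrt{382137 - 340926}}{145 \left(-66\right)} = \frac{\sqrt{41211}}{-9570} = 3 \sqrt{4579} \left(- \frac{1}{9570}\right) = - \frac{\sqrt{4579}}{3190}$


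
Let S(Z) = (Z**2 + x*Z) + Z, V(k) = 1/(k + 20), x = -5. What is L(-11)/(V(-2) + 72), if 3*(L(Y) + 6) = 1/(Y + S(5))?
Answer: -109/1297 ≈ -0.084040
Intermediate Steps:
V(k) = 1/(20 + k)
S(Z) = Z**2 - 4*Z (S(Z) = (Z**2 - 5*Z) + Z = Z**2 - 4*Z)
L(Y) = -6 + 1/(3*(5 + Y)) (L(Y) = -6 + 1/(3*(Y + 5*(-4 + 5))) = -6 + 1/(3*(Y + 5*1)) = -6 + 1/(3*(Y + 5)) = -6 + 1/(3*(5 + Y)))
L(-11)/(V(-2) + 72) = ((-89 - 18*(-11))/(3*(5 - 11)))/(1/(20 - 2) + 72) = ((1/3)*(-89 + 198)/(-6))/(1/18 + 72) = ((1/3)*(-1/6)*109)/(1/18 + 72) = -109/(18*1297/18) = -109/18*18/1297 = -109/1297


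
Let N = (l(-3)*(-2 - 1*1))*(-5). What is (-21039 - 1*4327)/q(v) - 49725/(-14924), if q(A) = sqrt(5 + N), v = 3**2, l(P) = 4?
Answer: 3825/1148 - 25366*sqrt(65)/65 ≈ -3142.9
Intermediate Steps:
N = 60 (N = (4*(-2 - 1*1))*(-5) = (4*(-2 - 1))*(-5) = (4*(-3))*(-5) = -12*(-5) = 60)
v = 9
q(A) = sqrt(65) (q(A) = sqrt(5 + 60) = sqrt(65))
(-21039 - 1*4327)/q(v) - 49725/(-14924) = (-21039 - 1*4327)/(sqrt(65)) - 49725/(-14924) = (-21039 - 4327)*(sqrt(65)/65) - 49725*(-1/14924) = -25366*sqrt(65)/65 + 3825/1148 = 3825/1148 - 25366*sqrt(65)/65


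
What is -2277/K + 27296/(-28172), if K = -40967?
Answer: -263521897/288530581 ≈ -0.91332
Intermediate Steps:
-2277/K + 27296/(-28172) = -2277/(-40967) + 27296/(-28172) = -2277*(-1/40967) + 27296*(-1/28172) = 2277/40967 - 6824/7043 = -263521897/288530581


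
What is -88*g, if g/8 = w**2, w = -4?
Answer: -11264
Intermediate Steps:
g = 128 (g = 8*(-4)**2 = 8*16 = 128)
-88*g = -88*128 = -11264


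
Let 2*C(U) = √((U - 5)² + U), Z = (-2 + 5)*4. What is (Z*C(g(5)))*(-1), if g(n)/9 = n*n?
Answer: -30*√1945 ≈ -1323.1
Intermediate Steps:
g(n) = 9*n² (g(n) = 9*(n*n) = 9*n²)
Z = 12 (Z = 3*4 = 12)
C(U) = √(U + (-5 + U)²)/2 (C(U) = √((U - 5)² + U)/2 = √((-5 + U)² + U)/2 = √(U + (-5 + U)²)/2)
(Z*C(g(5)))*(-1) = (12*(√(9*5² + (-5 + 9*5²)²)/2))*(-1) = (12*(√(9*25 + (-5 + 9*25)²)/2))*(-1) = (12*(√(225 + (-5 + 225)²)/2))*(-1) = (12*(√(225 + 220²)/2))*(-1) = (12*(√(225 + 48400)/2))*(-1) = (12*(√48625/2))*(-1) = (12*((5*√1945)/2))*(-1) = (12*(5*√1945/2))*(-1) = (30*√1945)*(-1) = -30*√1945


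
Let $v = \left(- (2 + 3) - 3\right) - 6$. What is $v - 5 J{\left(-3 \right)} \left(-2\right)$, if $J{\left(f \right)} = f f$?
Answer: $-1260$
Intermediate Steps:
$v = -14$ ($v = \left(\left(-1\right) 5 - 3\right) - 6 = \left(-5 - 3\right) - 6 = -8 - 6 = -14$)
$J{\left(f \right)} = f^{2}$
$v - 5 J{\left(-3 \right)} \left(-2\right) = - 14 - 5 \left(-3\right)^{2} \left(-2\right) = - 14 \left(-5\right) 9 \left(-2\right) = - 14 \left(\left(-45\right) \left(-2\right)\right) = \left(-14\right) 90 = -1260$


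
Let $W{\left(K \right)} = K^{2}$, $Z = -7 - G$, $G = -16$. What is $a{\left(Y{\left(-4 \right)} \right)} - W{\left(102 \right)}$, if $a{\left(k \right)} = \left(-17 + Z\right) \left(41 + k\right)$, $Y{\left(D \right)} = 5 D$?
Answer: $-10572$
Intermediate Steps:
$Z = 9$ ($Z = -7 - -16 = -7 + 16 = 9$)
$a{\left(k \right)} = -328 - 8 k$ ($a{\left(k \right)} = \left(-17 + 9\right) \left(41 + k\right) = - 8 \left(41 + k\right) = -328 - 8 k$)
$a{\left(Y{\left(-4 \right)} \right)} - W{\left(102 \right)} = \left(-328 - 8 \cdot 5 \left(-4\right)\right) - 102^{2} = \left(-328 - -160\right) - 10404 = \left(-328 + 160\right) - 10404 = -168 - 10404 = -10572$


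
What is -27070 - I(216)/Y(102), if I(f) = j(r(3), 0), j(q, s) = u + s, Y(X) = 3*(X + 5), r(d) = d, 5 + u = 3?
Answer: -8689468/321 ≈ -27070.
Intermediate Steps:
u = -2 (u = -5 + 3 = -2)
Y(X) = 15 + 3*X (Y(X) = 3*(5 + X) = 15 + 3*X)
j(q, s) = -2 + s
I(f) = -2 (I(f) = -2 + 0 = -2)
-27070 - I(216)/Y(102) = -27070 - (-2)/(15 + 3*102) = -27070 - (-2)/(15 + 306) = -27070 - (-2)/321 = -27070 - 1*(-2/321) = -27070 + 2/321 = -8689468/321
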